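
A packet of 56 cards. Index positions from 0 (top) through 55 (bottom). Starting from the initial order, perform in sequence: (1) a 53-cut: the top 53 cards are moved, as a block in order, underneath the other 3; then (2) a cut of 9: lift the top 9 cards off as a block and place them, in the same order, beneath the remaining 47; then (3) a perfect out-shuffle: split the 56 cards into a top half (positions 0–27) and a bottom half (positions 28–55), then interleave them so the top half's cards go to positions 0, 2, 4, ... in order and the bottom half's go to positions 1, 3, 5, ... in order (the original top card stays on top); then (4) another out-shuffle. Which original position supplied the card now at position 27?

Undo the operations in reverse order, starting from position 27:
  undo op 4 (out-shuffle, from bottom half): 27 ← 41
  undo op 3 (out-shuffle, from bottom half): 41 ← 48
  undo op 2 (cut 9): 48 ← 1
  undo op 1 (cut 53): 1 ← 54
So the card at position 27 came from original position 54.

54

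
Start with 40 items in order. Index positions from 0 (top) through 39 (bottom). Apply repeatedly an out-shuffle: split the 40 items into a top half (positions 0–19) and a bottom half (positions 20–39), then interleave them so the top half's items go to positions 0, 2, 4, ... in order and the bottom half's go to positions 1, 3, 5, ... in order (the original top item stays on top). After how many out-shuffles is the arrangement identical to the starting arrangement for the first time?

The out-shuffle permutes the 40 positions with cycle lengths [1, 1, 2, 12, 12, 12].
Every item is home exactly when every cycle has completed a whole number of laps, i.e. after lcm(1, 2, 12) = 12 out-shuffles.

12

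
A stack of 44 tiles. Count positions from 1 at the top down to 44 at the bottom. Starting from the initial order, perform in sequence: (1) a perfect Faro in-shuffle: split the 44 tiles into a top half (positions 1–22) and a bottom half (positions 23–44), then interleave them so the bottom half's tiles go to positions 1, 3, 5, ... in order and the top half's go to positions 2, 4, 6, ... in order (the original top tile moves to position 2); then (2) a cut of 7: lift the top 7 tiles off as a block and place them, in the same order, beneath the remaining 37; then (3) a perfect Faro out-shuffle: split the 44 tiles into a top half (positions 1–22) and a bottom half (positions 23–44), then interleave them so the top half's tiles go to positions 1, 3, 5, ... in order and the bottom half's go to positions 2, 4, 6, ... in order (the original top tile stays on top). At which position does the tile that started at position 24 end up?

Track the tile from position 24 forward through each operation:
  after op 1 (in-shuffle): 24 → 3
  after op 2 (cut 7): 3 → 40
  after op 3 (out-shuffle): 40 → 36

36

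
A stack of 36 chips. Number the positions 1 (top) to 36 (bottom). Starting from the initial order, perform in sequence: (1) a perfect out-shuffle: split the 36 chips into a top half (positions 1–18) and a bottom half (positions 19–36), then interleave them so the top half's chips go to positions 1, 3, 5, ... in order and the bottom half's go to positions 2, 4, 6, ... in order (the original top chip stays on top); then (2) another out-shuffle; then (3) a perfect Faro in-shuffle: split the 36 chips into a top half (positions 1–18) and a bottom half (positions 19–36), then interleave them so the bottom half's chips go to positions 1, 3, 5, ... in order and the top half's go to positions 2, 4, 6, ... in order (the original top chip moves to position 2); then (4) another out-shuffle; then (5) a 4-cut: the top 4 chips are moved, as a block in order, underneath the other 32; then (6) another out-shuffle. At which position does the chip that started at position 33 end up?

33

Track the chip from position 33 forward through each operation:
  after op 1 (out-shuffle): 33 → 30
  after op 2 (out-shuffle): 30 → 24
  after op 3 (in-shuffle): 24 → 11
  after op 4 (out-shuffle): 11 → 21
  after op 5 (cut 4): 21 → 17
  after op 6 (out-shuffle): 17 → 33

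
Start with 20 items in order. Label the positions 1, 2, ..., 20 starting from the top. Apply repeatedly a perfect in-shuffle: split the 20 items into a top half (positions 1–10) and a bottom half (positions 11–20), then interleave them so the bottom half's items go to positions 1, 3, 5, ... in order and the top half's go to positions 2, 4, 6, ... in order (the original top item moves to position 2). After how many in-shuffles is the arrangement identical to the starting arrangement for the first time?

6

The in-shuffle permutes the 20 positions with cycle lengths [2, 3, 3, 6, 6].
Every item is home exactly when every cycle has completed a whole number of laps, i.e. after lcm(2, 3, 6) = 6 in-shuffles.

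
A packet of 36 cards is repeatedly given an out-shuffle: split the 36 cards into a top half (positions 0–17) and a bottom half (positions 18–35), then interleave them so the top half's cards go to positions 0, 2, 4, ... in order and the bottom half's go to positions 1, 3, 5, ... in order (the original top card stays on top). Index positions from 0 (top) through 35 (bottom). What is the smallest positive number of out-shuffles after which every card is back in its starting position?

The out-shuffle permutes the 36 positions with cycle lengths [1, 1, 3, 3, 4, 12, 12].
Every card is home exactly when every cycle has completed a whole number of laps, i.e. after lcm(1, 3, 4, 12) = 12 out-shuffles.

12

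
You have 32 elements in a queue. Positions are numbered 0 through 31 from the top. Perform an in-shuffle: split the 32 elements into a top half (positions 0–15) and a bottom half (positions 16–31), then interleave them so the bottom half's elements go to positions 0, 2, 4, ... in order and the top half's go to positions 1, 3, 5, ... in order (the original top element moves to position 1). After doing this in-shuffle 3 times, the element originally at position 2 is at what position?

Track the element's position through each in-shuffle:
2 → 5 → 11 → 23

23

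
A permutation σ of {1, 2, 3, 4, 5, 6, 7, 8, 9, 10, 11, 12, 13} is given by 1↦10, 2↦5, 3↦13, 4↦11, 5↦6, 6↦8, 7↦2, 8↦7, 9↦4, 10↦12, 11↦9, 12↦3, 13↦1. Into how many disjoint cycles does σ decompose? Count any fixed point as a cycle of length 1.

3

Cycle decomposition: (1 10 12 3 13) (2 5 6 8 7) (4 11 9).
3 cycles.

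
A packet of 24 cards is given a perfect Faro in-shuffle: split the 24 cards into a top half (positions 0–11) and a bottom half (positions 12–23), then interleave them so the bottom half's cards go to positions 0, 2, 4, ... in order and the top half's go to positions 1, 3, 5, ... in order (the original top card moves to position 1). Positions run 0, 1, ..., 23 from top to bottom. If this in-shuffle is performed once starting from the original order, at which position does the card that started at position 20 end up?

16

Track the card's position through each in-shuffle:
20 → 16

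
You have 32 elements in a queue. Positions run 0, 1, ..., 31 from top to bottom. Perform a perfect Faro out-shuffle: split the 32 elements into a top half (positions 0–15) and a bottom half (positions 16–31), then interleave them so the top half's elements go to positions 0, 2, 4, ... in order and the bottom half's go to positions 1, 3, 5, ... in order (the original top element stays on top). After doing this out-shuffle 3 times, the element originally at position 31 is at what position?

Position 31 is a fixed point of every out-shuffle, so the element never moves.

31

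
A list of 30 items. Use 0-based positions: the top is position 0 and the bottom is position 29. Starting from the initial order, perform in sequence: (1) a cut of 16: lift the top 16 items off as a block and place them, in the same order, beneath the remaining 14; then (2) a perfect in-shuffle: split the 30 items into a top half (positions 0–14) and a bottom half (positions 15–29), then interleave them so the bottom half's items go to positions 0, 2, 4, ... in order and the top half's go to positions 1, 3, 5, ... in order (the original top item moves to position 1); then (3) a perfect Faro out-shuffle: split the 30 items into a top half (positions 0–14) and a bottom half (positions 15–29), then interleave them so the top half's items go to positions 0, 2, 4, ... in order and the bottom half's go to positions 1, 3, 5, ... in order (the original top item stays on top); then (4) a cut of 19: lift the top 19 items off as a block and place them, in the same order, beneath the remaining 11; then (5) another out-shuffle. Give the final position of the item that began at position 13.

0

Track the item from position 13 forward through each operation:
  after op 1 (cut 16): 13 → 27
  after op 2 (in-shuffle): 27 → 24
  after op 3 (out-shuffle): 24 → 19
  after op 4 (cut 19): 19 → 0
  after op 5 (out-shuffle): 0 → 0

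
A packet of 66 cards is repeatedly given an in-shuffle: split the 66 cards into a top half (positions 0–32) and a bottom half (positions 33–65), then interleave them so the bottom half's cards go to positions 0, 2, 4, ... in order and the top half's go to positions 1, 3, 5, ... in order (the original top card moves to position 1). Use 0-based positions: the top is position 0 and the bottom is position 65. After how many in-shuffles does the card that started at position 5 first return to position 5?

66

Follow position 5 under repeated in-shuffles:
5 → 11 → 23 → 47 → 28 → 57 → 48 → 30 → ... → 5 (length 66)
It first returns after 66 in-shuffles.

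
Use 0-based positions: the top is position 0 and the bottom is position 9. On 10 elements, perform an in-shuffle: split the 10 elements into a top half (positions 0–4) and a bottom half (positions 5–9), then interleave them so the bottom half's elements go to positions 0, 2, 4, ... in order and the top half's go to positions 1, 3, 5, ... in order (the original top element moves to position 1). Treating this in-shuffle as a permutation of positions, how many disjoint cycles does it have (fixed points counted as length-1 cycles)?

Trace each unvisited position around until it returns:
(0 1 3 7 4 9 8 6 2 5)
1 cycle in total.

1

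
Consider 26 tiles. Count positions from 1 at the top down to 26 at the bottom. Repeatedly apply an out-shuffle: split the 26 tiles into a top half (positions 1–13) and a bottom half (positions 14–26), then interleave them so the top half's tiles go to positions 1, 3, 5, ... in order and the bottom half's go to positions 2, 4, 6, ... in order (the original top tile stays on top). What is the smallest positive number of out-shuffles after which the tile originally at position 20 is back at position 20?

20

Follow position 20 under repeated out-shuffles:
20 → 14 → 2 → 3 → 5 → 9 → 17 → 8 → 15 → 4 → 7 → 13 → 25 → 24 → 22 → 18 → 10 → 19 → 12 → 23 → 20
It first returns after 20 out-shuffles.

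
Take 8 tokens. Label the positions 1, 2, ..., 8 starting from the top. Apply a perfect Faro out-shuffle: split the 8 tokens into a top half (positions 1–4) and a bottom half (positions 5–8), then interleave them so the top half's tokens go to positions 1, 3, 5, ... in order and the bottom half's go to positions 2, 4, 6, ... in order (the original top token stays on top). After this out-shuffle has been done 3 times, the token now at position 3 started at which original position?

Work backwards from position 3, undoing one out-shuffle at a time:
3 ← 2 ← 5 ← 3
So the token now at position 3 started at position 3.

3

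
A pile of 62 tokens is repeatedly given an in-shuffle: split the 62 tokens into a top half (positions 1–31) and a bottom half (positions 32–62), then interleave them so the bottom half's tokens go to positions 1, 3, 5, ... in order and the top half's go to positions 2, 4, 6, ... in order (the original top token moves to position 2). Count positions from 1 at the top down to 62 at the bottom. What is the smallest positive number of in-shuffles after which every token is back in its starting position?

6

The in-shuffle permutes the 62 positions with cycle lengths [2, 3, 3, 6, 6, 6, 6, 6, 6, 6, 6, 6].
Every token is home exactly when every cycle has completed a whole number of laps, i.e. after lcm(2, 3, 6) = 6 in-shuffles.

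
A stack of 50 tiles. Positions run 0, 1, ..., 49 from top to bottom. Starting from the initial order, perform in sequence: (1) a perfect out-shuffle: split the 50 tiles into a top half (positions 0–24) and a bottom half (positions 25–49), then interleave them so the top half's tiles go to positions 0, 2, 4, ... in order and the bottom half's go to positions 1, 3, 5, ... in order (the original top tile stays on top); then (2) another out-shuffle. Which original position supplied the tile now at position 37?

46

Undo the operations in reverse order, starting from position 37:
  undo op 2 (out-shuffle, from bottom half): 37 ← 43
  undo op 1 (out-shuffle, from bottom half): 43 ← 46
So the tile at position 37 came from original position 46.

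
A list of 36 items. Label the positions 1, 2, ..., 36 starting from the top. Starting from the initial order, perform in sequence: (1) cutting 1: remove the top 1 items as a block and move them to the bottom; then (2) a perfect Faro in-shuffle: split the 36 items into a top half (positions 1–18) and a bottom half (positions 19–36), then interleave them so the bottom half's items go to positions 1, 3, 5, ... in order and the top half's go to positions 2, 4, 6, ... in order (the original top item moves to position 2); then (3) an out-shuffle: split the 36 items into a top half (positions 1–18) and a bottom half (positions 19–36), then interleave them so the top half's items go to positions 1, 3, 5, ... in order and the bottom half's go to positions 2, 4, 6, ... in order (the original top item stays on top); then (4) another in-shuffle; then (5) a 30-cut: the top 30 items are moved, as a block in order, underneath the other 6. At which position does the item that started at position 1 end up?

1

Track the item from position 1 forward through each operation:
  after op 1 (cut 1): 1 → 36
  after op 2 (in-shuffle): 36 → 35
  after op 3 (out-shuffle): 35 → 34
  after op 4 (in-shuffle): 34 → 31
  after op 5 (cut 30): 31 → 1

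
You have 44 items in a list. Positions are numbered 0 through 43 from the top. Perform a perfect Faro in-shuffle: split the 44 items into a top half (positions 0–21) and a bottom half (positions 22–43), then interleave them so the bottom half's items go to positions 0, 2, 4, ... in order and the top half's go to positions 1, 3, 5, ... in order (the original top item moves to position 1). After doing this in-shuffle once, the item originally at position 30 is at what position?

Track the item's position through each in-shuffle:
30 → 16

16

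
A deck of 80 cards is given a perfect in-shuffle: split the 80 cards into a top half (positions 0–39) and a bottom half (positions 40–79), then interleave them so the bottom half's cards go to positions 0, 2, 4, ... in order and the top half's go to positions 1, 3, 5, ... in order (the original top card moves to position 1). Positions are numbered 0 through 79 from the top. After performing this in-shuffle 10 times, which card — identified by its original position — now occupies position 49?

28

Work backwards from position 49, undoing one in-shuffle at a time:
49 ← 24 ← 52 ← 66 ← 73 ← 36 ← 58 ← 69 ← 34 ← 57 ← 28
So the card now at position 49 started at position 28.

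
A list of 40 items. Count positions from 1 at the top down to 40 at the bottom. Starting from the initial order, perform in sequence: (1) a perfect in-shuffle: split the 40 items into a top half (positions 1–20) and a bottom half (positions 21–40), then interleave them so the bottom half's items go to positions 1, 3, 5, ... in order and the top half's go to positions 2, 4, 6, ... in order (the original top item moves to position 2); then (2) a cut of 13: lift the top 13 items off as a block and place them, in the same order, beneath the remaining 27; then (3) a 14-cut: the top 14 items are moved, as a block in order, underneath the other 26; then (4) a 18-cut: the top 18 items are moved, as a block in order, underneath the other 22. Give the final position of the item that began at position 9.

13

Track the item from position 9 forward through each operation:
  after op 1 (in-shuffle): 9 → 18
  after op 2 (cut 13): 18 → 5
  after op 3 (cut 14): 5 → 31
  after op 4 (cut 18): 31 → 13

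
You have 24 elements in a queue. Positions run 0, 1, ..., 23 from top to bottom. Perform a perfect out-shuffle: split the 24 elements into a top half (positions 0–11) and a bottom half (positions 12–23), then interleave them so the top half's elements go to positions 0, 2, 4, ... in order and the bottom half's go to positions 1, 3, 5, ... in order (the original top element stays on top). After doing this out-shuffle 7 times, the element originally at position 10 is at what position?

15

Track the element's position through each out-shuffle:
10 → 20 → 17 → 11 → 22 → 21 → 19 → 15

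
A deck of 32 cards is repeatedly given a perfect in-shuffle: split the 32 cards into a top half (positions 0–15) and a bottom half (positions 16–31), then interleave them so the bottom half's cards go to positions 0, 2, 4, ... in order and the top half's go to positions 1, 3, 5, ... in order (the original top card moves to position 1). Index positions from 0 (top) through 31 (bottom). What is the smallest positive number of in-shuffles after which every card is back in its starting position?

The in-shuffle permutes the 32 positions with cycle lengths [2, 10, 10, 10].
Every card is home exactly when every cycle has completed a whole number of laps, i.e. after lcm(2, 10) = 10 in-shuffles.

10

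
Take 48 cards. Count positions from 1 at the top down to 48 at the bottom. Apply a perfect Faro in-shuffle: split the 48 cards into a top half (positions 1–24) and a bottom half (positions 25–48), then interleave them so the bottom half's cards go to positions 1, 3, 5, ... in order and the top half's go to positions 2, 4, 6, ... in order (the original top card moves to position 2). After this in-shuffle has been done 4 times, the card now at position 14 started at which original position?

Work backwards from position 14, undoing one in-shuffle at a time:
14 ← 7 ← 28 ← 14 ← 7
So the card now at position 14 started at position 7.

7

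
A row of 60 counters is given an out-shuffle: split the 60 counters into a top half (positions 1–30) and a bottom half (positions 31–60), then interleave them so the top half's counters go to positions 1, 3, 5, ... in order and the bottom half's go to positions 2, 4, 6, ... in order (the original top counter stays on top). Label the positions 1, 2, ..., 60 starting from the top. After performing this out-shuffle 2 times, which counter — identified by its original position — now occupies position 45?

Work backwards from position 45, undoing one out-shuffle at a time:
45 ← 23 ← 12
So the counter now at position 45 started at position 12.

12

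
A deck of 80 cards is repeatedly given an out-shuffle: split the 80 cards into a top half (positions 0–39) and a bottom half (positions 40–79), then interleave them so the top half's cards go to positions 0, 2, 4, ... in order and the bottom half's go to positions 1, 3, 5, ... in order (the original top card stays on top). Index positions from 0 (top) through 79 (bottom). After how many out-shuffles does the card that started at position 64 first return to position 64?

Follow position 64 under repeated out-shuffles:
64 → 49 → 19 → 38 → 76 → 73 → 67 → 55 → ... → 64 (length 39)
It first returns after 39 out-shuffles.

39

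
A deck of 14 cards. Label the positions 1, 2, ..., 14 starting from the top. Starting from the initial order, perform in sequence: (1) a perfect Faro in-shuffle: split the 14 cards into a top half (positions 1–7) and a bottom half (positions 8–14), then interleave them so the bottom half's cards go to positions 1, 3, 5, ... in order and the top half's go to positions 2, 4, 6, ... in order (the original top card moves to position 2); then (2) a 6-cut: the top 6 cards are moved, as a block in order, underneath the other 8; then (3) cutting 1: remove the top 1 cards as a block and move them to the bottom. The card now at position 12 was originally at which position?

10

Undo the operations in reverse order, starting from position 12:
  undo op 3 (cut 1): 12 ← 13
  undo op 2 (cut 6): 13 ← 5
  undo op 1 (in-shuffle, from bottom half): 5 ← 10
So the card at position 12 came from original position 10.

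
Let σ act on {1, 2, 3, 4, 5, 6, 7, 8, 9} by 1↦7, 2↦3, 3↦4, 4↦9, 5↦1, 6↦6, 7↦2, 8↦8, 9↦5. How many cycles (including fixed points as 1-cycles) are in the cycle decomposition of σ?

Cycle decomposition: (1 7 2 3 4 9 5) (6) (8).
3 cycles.

3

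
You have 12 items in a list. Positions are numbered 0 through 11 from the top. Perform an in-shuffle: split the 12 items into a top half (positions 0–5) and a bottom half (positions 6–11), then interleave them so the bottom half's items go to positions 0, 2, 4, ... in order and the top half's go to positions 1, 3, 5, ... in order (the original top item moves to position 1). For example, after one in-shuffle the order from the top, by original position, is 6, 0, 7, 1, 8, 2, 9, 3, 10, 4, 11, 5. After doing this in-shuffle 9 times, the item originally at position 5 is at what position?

Track the item's position through each in-shuffle:
5 → 11 → 10 → 8 → 4 → 9 → 6 → 0 → 1 → 3

3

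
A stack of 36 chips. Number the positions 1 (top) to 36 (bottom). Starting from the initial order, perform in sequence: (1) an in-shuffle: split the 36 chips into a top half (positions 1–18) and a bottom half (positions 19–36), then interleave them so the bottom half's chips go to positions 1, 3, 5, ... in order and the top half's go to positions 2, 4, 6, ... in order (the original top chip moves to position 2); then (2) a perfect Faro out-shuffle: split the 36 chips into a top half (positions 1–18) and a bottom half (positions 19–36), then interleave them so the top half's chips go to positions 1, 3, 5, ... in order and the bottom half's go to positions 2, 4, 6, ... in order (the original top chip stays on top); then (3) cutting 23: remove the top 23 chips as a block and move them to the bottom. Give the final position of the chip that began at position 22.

Track the chip from position 22 forward through each operation:
  after op 1 (in-shuffle): 22 → 7
  after op 2 (out-shuffle): 7 → 13
  after op 3 (cut 23): 13 → 26

26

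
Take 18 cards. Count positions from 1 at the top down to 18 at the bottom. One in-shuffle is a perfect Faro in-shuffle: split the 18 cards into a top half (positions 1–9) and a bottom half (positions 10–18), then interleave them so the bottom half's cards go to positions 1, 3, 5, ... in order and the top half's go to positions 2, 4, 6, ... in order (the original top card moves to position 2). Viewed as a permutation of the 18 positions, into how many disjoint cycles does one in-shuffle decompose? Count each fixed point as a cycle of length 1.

1

Trace each unvisited position around until it returns:
(1 2 4 8 16 13 ... len 18)
1 cycle in total.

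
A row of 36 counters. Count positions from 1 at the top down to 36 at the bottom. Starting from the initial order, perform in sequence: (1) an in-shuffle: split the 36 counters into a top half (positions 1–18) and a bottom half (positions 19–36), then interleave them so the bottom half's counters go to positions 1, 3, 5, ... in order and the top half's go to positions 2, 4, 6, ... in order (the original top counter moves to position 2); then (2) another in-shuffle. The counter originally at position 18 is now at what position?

35

Track the counter from position 18 forward through each operation:
  after op 1 (in-shuffle): 18 → 36
  after op 2 (in-shuffle): 36 → 35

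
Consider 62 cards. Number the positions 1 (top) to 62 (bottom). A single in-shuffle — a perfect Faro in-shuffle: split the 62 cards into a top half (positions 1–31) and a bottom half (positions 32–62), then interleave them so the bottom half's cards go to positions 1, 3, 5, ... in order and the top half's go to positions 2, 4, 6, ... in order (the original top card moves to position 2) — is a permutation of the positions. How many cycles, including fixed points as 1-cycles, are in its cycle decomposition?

12

Trace each unvisited position around until it returns:
(1 2 4 8 16 32) (3 6 12 24 48 33) (5 10 20 40 17 34) (7 14 28 56 49 35) (9 18 36) (11 22 44 25 50 37) (13 26 52 41 19 38) (15 30 60 57 51 39) ... plus 4 more
12 cycles in total.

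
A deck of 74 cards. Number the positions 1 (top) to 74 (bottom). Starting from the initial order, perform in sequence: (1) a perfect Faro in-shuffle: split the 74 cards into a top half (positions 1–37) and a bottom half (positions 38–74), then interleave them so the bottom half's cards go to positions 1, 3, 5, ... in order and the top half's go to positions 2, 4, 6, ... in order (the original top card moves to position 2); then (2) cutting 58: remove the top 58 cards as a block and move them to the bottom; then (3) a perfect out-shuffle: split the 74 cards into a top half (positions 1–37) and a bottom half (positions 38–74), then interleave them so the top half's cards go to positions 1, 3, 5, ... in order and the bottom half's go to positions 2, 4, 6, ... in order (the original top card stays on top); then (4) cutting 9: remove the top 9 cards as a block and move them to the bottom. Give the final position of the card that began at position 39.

Track the card from position 39 forward through each operation:
  after op 1 (in-shuffle): 39 → 3
  after op 2 (cut 58): 3 → 19
  after op 3 (out-shuffle): 19 → 37
  after op 4 (cut 9): 37 → 28

28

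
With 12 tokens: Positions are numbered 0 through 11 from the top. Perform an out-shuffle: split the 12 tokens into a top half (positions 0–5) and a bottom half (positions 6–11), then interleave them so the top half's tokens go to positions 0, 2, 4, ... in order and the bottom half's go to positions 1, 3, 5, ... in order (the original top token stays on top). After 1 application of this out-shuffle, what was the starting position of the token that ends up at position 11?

11

Work backwards from position 11, undoing one out-shuffle at a time:
11 ← 11
So the token now at position 11 started at position 11.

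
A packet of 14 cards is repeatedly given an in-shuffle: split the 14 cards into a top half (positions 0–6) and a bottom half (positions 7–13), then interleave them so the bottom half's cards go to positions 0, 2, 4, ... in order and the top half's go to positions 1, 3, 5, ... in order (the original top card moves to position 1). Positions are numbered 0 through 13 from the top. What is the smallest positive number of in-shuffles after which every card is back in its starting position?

4

The in-shuffle permutes the 14 positions with cycle lengths [2, 4, 4, 4].
Every card is home exactly when every cycle has completed a whole number of laps, i.e. after lcm(2, 4) = 4 in-shuffles.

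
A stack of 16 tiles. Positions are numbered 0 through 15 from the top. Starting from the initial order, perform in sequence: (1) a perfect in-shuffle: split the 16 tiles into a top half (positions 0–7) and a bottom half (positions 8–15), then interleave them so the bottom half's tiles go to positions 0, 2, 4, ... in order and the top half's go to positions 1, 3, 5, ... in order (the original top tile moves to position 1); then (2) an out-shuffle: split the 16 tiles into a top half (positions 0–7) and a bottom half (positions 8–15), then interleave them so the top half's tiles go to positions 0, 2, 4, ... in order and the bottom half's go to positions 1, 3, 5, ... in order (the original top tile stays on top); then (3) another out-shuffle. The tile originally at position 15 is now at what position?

Track the tile from position 15 forward through each operation:
  after op 1 (in-shuffle): 15 → 14
  after op 2 (out-shuffle): 14 → 13
  after op 3 (out-shuffle): 13 → 11

11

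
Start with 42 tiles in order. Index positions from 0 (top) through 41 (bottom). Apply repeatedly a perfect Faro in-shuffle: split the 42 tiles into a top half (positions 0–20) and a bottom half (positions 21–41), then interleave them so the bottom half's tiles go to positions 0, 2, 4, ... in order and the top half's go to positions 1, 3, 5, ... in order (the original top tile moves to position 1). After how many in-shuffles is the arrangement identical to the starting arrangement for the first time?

14

The in-shuffle permutes the 42 positions with cycle lengths [14, 14, 14].
Every tile is home exactly when every cycle has completed a whole number of laps, i.e. after lcm(14) = 14 in-shuffles.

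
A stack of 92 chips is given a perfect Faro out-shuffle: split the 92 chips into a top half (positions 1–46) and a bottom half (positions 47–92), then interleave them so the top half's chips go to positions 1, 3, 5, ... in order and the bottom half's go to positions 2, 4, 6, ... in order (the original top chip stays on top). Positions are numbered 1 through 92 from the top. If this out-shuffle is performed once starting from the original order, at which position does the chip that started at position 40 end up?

79

Track the chip's position through each out-shuffle:
40 → 79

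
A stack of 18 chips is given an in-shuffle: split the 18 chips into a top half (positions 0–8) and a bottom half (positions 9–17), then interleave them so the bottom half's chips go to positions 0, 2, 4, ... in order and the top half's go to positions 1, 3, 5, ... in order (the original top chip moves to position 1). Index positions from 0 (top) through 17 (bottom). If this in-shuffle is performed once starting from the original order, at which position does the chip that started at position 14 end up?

10

Track the chip's position through each in-shuffle:
14 → 10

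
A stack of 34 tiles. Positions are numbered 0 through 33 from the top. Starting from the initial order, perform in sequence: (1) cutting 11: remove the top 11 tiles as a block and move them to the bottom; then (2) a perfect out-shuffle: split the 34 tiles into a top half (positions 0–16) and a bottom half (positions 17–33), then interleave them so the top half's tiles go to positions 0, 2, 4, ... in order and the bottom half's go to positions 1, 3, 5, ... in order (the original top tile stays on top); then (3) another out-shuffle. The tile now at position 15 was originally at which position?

23

Undo the operations in reverse order, starting from position 15:
  undo op 3 (out-shuffle, from bottom half): 15 ← 24
  undo op 2 (out-shuffle, from top half): 24 ← 12
  undo op 1 (cut 11): 12 ← 23
So the tile at position 15 came from original position 23.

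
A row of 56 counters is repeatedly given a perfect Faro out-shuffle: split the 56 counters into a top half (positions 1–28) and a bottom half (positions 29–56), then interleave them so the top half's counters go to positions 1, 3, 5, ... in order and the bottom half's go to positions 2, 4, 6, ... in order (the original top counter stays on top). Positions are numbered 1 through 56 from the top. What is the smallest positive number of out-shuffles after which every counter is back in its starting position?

The out-shuffle permutes the 56 positions with cycle lengths [1, 1, 4, 10, 20, 20].
Every counter is home exactly when every cycle has completed a whole number of laps, i.e. after lcm(1, 4, 10, 20) = 20 out-shuffles.

20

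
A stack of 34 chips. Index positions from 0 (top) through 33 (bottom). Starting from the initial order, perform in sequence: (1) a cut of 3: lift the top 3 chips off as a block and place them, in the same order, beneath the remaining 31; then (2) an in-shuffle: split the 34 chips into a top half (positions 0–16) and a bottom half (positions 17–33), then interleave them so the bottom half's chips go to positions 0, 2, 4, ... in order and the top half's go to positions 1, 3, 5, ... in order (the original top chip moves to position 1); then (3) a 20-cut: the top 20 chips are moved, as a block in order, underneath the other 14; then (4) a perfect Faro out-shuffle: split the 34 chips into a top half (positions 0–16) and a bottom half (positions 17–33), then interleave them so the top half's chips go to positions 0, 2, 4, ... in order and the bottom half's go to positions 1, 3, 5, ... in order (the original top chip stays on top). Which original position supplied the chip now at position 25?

Undo the operations in reverse order, starting from position 25:
  undo op 4 (out-shuffle, from bottom half): 25 ← 29
  undo op 3 (cut 20): 29 ← 15
  undo op 2 (in-shuffle, from top half): 15 ← 7
  undo op 1 (cut 3): 7 ← 10
So the chip at position 25 came from original position 10.

10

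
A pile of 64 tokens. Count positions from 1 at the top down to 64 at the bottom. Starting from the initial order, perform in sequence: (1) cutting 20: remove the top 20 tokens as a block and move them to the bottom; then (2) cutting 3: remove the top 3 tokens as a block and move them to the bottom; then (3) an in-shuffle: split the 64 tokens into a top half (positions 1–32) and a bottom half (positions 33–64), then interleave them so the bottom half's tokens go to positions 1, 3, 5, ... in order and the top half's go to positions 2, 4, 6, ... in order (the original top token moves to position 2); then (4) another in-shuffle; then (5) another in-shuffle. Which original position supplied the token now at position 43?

Undo the operations in reverse order, starting from position 43:
  undo op 5 (in-shuffle, from bottom half): 43 ← 54
  undo op 4 (in-shuffle, from top half): 54 ← 27
  undo op 3 (in-shuffle, from bottom half): 27 ← 46
  undo op 2 (cut 3): 46 ← 49
  undo op 1 (cut 20): 49 ← 5
So the token at position 43 came from original position 5.

5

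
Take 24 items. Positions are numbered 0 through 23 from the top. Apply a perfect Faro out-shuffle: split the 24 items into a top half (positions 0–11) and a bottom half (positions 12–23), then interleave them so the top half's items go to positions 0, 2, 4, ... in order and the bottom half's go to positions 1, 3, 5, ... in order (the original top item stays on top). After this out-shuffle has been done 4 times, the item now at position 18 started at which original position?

4

Work backwards from position 18, undoing one out-shuffle at a time:
18 ← 9 ← 16 ← 8 ← 4
So the item now at position 18 started at position 4.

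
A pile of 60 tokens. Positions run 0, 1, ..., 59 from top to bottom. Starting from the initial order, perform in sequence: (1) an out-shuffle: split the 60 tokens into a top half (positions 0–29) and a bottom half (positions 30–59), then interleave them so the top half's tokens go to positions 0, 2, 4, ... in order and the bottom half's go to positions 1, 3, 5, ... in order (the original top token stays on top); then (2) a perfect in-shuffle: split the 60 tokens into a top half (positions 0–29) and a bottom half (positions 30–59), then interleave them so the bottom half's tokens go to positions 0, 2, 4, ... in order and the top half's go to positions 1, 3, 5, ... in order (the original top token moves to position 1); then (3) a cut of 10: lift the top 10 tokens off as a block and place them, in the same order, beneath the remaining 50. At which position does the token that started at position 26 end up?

Track the token from position 26 forward through each operation:
  after op 1 (out-shuffle): 26 → 52
  after op 2 (in-shuffle): 52 → 44
  after op 3 (cut 10): 44 → 34

34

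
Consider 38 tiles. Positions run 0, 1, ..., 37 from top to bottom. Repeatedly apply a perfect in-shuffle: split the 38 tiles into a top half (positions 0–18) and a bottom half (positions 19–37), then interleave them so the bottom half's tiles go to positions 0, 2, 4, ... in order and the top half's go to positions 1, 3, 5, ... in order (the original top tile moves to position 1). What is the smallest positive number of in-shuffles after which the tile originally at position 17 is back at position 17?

12

Follow position 17 under repeated in-shuffles:
17 → 35 → 32 → 26 → 14 → 29 → 20 → 2 → 5 → 11 → 23 → 8 → 17
It first returns after 12 in-shuffles.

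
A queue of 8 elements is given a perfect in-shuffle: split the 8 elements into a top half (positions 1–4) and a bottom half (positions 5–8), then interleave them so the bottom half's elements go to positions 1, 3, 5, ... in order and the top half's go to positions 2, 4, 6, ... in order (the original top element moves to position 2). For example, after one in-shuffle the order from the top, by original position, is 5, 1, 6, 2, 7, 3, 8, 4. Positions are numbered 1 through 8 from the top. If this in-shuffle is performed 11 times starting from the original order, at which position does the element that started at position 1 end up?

5

Track the element's position through each in-shuffle:
1 → 2 → 4 → 8 → 7 → 5 → 1 → 2 → 4 → 8 → 7 → 5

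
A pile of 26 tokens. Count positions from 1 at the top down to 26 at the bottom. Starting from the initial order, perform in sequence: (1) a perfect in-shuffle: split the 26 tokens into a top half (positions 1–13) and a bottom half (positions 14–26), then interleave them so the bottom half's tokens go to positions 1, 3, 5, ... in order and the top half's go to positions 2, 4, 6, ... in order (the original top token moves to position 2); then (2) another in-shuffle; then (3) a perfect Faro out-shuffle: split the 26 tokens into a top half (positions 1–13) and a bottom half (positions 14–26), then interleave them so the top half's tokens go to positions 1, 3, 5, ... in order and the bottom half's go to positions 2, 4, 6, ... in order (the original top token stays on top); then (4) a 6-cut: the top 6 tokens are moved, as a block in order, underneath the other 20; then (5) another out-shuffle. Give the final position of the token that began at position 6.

6

Track the token from position 6 forward through each operation:
  after op 1 (in-shuffle): 6 → 12
  after op 2 (in-shuffle): 12 → 24
  after op 3 (out-shuffle): 24 → 22
  after op 4 (cut 6): 22 → 16
  after op 5 (out-shuffle): 16 → 6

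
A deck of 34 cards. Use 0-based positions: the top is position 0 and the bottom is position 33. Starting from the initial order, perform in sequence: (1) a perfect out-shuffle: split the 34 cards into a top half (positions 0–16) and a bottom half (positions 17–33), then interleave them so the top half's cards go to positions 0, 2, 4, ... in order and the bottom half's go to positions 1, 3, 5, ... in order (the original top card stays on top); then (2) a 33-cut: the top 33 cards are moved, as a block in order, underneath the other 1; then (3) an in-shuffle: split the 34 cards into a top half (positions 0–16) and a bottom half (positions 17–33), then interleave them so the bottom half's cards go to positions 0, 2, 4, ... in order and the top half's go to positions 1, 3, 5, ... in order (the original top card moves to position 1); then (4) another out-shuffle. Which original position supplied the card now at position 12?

26

Undo the operations in reverse order, starting from position 12:
  undo op 4 (out-shuffle, from top half): 12 ← 6
  undo op 3 (in-shuffle, from bottom half): 6 ← 20
  undo op 2 (cut 33): 20 ← 19
  undo op 1 (out-shuffle, from bottom half): 19 ← 26
So the card at position 12 came from original position 26.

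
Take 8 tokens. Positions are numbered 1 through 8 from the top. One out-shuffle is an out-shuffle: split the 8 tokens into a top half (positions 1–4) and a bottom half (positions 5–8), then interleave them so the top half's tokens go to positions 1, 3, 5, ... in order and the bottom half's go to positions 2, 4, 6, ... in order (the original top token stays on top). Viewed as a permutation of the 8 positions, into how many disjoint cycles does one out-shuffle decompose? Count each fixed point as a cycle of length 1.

4

Trace each unvisited position around until it returns:
(1) (2 3 5) (4 7 6) (8)
4 cycles in total.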